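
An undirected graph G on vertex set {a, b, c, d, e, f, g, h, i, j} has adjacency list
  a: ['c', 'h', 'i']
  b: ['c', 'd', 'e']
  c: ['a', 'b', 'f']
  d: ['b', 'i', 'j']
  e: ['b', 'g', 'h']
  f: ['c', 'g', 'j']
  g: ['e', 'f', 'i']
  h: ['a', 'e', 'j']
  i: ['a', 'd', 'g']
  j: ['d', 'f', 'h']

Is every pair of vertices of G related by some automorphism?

Yes

G is 3-regular on 10 vertices with no triangles and no 4-cycles (girth 5): this is the Petersen graph. It is a classical fact that the Petersen graph has automorphism group S_5 (order 120), arising from its description as the Kneser graph K(5,2). Under this action every vertex can be carried to every other, so G is vertex-transitive.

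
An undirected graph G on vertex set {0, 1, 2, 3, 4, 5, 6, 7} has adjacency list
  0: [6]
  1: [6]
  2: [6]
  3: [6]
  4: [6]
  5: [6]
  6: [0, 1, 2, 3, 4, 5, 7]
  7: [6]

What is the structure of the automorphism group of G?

S_7

Vertex 6 has degree 7 and every other vertex has degree 1, so G is the star K_{1,7} with centre 6. The 7 leaves are pairwise interchangeable while the centre is fixed, giving Aut(G) = S_7.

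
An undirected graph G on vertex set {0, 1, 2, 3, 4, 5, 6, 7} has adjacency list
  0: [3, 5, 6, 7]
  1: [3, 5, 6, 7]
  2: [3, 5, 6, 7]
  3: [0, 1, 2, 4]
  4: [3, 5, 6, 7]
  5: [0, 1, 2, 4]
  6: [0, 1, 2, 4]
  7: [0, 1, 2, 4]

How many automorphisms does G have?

1152

G is 4-regular and bipartite with parts {0, 1, 2, 4} and {3, 5, 6, 7} (each part is independent and every cross-pair is an edge), so G = K_{4,4}. Aut(K_{4,4}) is the wreath product S_4 ≀ Z_2: permute within each part, then optionally swap the parts; |Aut| = 2·(4!)² = 1152.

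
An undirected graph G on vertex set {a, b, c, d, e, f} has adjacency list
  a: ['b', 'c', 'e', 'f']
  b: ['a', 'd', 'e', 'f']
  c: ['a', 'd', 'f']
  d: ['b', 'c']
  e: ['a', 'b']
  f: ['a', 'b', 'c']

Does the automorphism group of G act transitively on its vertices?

Automorphisms preserve degree, but G has vertices of degree 2 and vertices of degree 4; no automorphism maps one to the other, so G is not vertex-transitive.

No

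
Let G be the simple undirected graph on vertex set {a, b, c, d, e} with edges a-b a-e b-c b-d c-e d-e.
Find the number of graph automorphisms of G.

The vertices split by degree into {b, e} (degree 3) and {a, c, d} (degree 2); every edge runs between the two parts, so G is the complete bipartite graph K_{2,3}. Automorphisms preserve the bipartition setwise (since the parts differ in size) and act as S_3 × S_2 within it; |Aut| = 12.

12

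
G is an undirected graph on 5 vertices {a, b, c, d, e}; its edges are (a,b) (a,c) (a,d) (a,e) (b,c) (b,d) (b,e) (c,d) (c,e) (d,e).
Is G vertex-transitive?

Yes

All 5 vertices are pairwise adjacent: G = K_5. Any permutation of the 5 vertices preserves K_5, so Aut(K_5) = S_5 of order 5! = 120. Under this action every vertex can be carried to every other, so G is vertex-transitive.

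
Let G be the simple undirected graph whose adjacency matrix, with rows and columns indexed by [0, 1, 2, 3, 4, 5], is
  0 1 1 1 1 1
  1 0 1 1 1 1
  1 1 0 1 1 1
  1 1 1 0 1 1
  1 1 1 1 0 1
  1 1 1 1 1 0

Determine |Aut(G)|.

All 6 vertices are pairwise adjacent: G = K_6. Any permutation of the 6 vertices preserves K_6, so Aut(K_6) = S_6 of order 6! = 720.

720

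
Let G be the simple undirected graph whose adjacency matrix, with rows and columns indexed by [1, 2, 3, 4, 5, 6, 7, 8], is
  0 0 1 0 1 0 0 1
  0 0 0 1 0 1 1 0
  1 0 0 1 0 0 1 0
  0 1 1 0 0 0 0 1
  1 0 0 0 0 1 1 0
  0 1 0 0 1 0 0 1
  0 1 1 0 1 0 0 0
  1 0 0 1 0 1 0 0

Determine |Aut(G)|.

G is 3-regular and bipartite on 2^3 = 8 vertices with girth 4; it is the hypercube graph Q_3. The symmetry group of the 3-cube is the hyperoctahedral group B_3 = Z_2 ≀ S_3, of order 2^3·3! = 48.

48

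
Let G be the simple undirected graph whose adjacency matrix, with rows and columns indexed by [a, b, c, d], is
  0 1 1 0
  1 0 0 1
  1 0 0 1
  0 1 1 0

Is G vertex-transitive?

G is 2-regular and bipartite with parts {b, c} and {a, d} (each part is independent and every cross-pair is an edge), so G = K_{2,2}. Aut(K_{2,2}) is the wreath product S_2 ≀ Z_2: permute within each part, then optionally swap the parts; |Aut| = 2·(2!)² = 8. Under this action every vertex can be carried to every other, so G is vertex-transitive.

Yes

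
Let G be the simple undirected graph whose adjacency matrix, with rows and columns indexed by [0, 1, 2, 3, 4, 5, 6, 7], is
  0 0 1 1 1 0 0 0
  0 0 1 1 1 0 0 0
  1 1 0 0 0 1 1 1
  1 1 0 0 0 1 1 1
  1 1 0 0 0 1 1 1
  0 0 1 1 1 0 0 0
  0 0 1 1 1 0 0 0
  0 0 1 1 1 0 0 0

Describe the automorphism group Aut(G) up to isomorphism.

S_5 × S_3

The vertices split by degree into {2, 3, 4} (degree 5) and {0, 1, 5, 6, 7} (degree 3); every edge runs between the two parts, so G is the complete bipartite graph K_{3,5}. Automorphisms preserve the bipartition setwise (since the parts differ in size) and act as S_5 × S_3 within it; |Aut| = 720.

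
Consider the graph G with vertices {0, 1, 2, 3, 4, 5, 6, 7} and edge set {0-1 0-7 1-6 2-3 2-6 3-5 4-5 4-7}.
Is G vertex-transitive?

Yes

Every vertex has degree 2 and the graph is connected, so G is the 8-cycle C_8. The automorphisms of the 8-cycle are exactly the symmetries of a regular 8-gon: the dihedral group D_8, |D_8| = 16. Under this action every vertex can be carried to every other, so G is vertex-transitive.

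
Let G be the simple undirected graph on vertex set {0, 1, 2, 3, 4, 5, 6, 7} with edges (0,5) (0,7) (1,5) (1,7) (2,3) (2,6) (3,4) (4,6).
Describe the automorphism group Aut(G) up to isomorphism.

G has two connected components, {2, 3, 4, 6} and {0, 1, 5, 7}; each is 2-regular, so G = C_4 ⊔ C_4. With two isomorphic components, Aut(G) = Aut(C_4) ≀ S_2 = (D_4 × D_4) ⋊ Z_2: permute each cycle by D_4, then optionally swap the two cycles. Order 2·(2·4)² = 128.

(D_4 × D_4) ⋊ Z_2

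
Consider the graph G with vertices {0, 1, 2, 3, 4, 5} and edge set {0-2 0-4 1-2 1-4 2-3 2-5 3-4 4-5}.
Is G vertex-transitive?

No

Automorphisms preserve degree, but G has vertices of degree 2 and vertices of degree 4; no automorphism maps one to the other, so G is not vertex-transitive.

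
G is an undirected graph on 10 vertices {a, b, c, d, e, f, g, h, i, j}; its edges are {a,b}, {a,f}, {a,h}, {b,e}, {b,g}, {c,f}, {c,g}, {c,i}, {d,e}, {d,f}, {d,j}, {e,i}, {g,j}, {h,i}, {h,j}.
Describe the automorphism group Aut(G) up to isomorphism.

G is 3-regular on 10 vertices with no triangles and no 4-cycles (girth 5): this is the Petersen graph. Viewing the Petersen graph as the Kneser graph K(5,2) — vertices are 2-subsets of {1,…,5}, edges join disjoint pairs — its automorphisms are exactly the permutations of the 5-element set, so Aut ≅ S_5 of order 120.

S_5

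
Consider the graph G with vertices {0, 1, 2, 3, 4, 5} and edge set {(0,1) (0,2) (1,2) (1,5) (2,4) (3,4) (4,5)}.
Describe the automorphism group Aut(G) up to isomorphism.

The degree sequence is [2, 3, 3, 1, 3, 2]. Checking the degree-preserving permutations of the vertex set shows that none except the identity preserves every edge, so Aut(G) is trivial.

the trivial group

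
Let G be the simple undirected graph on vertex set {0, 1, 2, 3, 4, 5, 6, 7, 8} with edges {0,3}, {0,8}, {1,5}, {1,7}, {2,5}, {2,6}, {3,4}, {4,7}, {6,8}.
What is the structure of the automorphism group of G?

the dihedral group of order 18

Every vertex has degree 2 and the graph is connected, so G is the 9-cycle C_9. The automorphisms of the 9-cycle are exactly the symmetries of a regular 9-gon: the dihedral group D_9, |D_9| = 18.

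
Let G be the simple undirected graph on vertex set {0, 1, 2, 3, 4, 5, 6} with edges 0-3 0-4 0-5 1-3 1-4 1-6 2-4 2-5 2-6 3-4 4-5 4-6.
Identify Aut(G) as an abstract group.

Vertex 4 is the unique vertex of degree 6; the remaining 6 vertices each have degree 3 and induce a cycle, so G is the wheel on 7 vertices with hub 4. Every automorphism fixes the hub and acts on the rim 6-cycle, so Aut(G) ≅ Aut(C_6) = D_6 of order 12.

D_6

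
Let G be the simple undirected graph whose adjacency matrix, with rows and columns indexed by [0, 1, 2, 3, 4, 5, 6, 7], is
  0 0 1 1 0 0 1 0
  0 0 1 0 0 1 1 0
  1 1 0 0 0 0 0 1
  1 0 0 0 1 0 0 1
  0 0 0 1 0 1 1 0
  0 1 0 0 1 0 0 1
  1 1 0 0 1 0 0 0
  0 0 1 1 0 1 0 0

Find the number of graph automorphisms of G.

48

G is 3-regular and bipartite on 2^3 = 8 vertices with girth 4; it is the hypercube graph Q_3. The symmetry group of the 3-cube is the hyperoctahedral group B_3 = Z_2 ≀ S_3, of order 2^3·3! = 48.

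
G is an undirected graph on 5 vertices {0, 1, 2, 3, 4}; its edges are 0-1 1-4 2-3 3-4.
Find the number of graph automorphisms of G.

2

The degree sequence is [1, 2, 1, 2, 2]; the two degree-1 vertices 0 and 2 are the ends of a path, so G = P_5. The only nontrivial automorphism of a path is the end-to-end reflection, so Aut(G) ≅ Z_2.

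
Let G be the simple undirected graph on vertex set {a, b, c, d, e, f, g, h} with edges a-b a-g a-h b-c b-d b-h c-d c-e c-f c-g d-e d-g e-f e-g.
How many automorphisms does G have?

1

Degrees alone do not determine every vertex (e.g. b and d both have degree 4), but their neighbour-degree multisets differ: N(b) has degrees [2, 3, 4, 5] while N(d) has degrees [4, 4, 4, 5]. Repeating this refinement separates all vertices, so the only automorphism is the identity.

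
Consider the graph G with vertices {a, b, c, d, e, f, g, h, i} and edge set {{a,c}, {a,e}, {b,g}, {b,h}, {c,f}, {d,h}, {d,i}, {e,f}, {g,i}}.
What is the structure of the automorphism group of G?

D_4 × D_5

G has two connected components, {b, d, g, h, i} and {a, c, e, f}; each is 2-regular, so G = C_5 ⊔ C_4. The components are non-isomorphic (different sizes), so Aut(G) = Aut(C_4) × Aut(C_5) = D_4 × D_5 of order 8·10 = 80.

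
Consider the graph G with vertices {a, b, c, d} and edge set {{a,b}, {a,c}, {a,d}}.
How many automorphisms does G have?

6

Vertex a has degree 3 and every other vertex has degree 1, so G is the star K_{1,3} with centre a. The 3 leaves are pairwise interchangeable while the centre is fixed, giving Aut(G) = S_3.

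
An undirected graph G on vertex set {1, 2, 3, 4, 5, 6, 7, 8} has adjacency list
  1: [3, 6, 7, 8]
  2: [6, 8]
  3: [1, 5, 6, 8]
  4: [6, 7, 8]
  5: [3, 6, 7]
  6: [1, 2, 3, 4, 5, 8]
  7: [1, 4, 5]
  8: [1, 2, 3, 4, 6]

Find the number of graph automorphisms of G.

1

The degree sequence is [4, 2, 4, 3, 3, 6, 3, 5]. Checking the degree-preserving permutations of the vertex set shows that none except the identity preserves every edge, so Aut(G) is trivial.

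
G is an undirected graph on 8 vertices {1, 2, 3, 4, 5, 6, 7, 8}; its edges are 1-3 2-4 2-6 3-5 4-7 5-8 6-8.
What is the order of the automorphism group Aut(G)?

The degree sequence is [1, 2, 2, 2, 2, 2, 1, 2]; the two degree-1 vertices 1 and 7 are the ends of a path, so G = P_8. A path has exactly one nontrivial symmetry — reversal — giving Aut(G) of order 2.

2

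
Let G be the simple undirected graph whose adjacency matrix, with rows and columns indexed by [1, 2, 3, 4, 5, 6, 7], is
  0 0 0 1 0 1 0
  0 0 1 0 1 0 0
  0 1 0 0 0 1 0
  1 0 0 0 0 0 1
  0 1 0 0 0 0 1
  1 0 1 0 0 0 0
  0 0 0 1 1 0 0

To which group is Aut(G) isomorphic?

Every vertex has degree 2 and the graph is connected, so G is the 7-cycle C_7. The automorphisms of the 7-cycle are exactly the symmetries of a regular 7-gon: the dihedral group D_7, |D_7| = 14.

D_7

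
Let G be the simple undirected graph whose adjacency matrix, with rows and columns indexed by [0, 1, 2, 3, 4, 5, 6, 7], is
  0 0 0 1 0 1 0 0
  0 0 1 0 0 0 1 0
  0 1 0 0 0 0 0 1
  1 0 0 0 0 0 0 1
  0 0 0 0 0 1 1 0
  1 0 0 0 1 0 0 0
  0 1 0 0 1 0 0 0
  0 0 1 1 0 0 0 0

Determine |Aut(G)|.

16

Every vertex has degree 2 and the graph is connected, so G is the 8-cycle C_8. The automorphisms of the 8-cycle are exactly the symmetries of a regular 8-gon: the dihedral group D_8, |D_8| = 16.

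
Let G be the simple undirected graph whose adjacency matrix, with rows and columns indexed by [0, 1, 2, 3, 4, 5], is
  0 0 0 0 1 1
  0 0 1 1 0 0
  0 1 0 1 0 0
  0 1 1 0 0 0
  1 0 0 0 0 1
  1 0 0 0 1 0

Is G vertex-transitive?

G has two connected components, {1, 2, 3} and {0, 4, 5}; each is 2-regular, so G = C_3 ⊔ C_3. Aut of a disjoint union of two copies of C_3 is the wreath product D_3 ≀ Z_2, of order 2·6² = 72. Under this action every vertex can be carried to every other, so G is vertex-transitive.

Yes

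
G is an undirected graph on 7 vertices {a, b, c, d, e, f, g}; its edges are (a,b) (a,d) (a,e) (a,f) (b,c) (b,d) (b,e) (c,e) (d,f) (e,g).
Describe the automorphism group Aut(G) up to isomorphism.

{e}

The degree sequence is [4, 4, 2, 3, 4, 2, 1]. Checking the degree-preserving permutations of the vertex set shows that none except the identity preserves every edge, so Aut(G) is trivial.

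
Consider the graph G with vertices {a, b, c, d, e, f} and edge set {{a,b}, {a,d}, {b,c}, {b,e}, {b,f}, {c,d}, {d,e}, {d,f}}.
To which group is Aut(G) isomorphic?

S_4 × S_2

The vertices split by degree into {b, d} (degree 4) and {a, c, e, f} (degree 2); every edge runs between the two parts, so G is the complete bipartite graph K_{2,4}. The parts have unequal sizes, so no automorphism swaps them; each part is permuted independently, giving S_4 × S_2 of order 4!·2! = 48.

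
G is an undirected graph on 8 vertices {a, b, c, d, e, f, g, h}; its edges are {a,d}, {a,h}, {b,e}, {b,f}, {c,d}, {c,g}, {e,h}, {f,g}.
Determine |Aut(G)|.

Every vertex has degree 2 and the graph is connected, so G is the 8-cycle C_8. C_8 has 8 rotations and 8 reflections, so Aut(C_8) ≅ D_8 of order 16.

16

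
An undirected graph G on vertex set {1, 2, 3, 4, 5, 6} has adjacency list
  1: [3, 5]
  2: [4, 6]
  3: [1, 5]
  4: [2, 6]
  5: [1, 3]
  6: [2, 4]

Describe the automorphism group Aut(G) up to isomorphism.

(D_3 × D_3) ⋊ Z_2

G has two connected components, {1, 3, 5} and {2, 4, 6}; each is 2-regular, so G = C_3 ⊔ C_3. With two isomorphic components, Aut(G) = Aut(C_3) ≀ S_2 = (D_3 × D_3) ⋊ Z_2: permute each cycle by D_3, then optionally swap the two cycles. Order 2·(2·3)² = 72.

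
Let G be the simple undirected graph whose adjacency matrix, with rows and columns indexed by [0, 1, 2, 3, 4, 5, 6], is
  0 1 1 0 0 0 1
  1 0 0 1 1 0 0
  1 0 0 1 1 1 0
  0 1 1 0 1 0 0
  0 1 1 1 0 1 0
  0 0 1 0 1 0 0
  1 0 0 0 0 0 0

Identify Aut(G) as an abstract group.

the trivial group

The degree sequence is [3, 3, 4, 3, 4, 2, 1]. Checking the degree-preserving permutations of the vertex set shows that none except the identity preserves every edge, so Aut(G) is trivial.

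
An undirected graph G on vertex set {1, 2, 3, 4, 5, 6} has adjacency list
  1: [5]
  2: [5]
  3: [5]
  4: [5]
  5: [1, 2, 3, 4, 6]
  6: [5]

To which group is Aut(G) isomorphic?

Vertex 5 has degree 5 and every other vertex has degree 1, so G is the star K_{1,5} with centre 5. Any automorphism fixes the centre and permutes the 5 leaves freely, so Aut(G) ≅ S_5 of order 5! = 120.

S_5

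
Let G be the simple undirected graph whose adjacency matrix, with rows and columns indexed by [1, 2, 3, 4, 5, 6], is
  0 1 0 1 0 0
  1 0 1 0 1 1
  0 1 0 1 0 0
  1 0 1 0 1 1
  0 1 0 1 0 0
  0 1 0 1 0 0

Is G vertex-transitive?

No

Automorphisms preserve degree, but G has vertices of degree 2 and vertices of degree 4; no automorphism maps one to the other, so G is not vertex-transitive.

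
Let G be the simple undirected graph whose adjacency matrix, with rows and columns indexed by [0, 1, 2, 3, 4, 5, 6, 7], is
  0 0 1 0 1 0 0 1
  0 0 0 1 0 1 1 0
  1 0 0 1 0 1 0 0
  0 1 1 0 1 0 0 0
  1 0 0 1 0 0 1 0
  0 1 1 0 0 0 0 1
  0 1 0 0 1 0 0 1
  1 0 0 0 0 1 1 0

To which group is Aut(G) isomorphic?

G is 3-regular and bipartite on 2^3 = 8 vertices with girth 4; it is the hypercube graph Q_3. Aut(Q_3) consists of the signed permutations of the 3 coordinate axes: 3! permutations times 2^3 sign flips, so |Aut| = 2^3·3! = 48.

Z_2^3 ⋊ S_3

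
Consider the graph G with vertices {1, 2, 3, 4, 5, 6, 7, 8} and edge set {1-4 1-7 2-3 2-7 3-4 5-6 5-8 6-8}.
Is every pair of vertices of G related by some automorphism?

G has two connected components, {1, 2, 3, 4, 7} and {5, 6, 8}; each is 2-regular, so G = C_5 ⊔ C_3. The orbit of 1 under Aut(G) is {1, 2, 3, 4, 7}, which does not contain 5, so G is not vertex-transitive.

No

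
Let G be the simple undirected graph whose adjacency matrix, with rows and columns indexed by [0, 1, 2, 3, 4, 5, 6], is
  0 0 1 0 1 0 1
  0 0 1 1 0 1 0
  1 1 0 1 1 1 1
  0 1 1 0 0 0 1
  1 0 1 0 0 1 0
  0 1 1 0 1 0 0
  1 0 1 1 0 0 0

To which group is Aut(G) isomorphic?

the dihedral group of order 12

Vertex 2 is the unique vertex of degree 6; the remaining 6 vertices each have degree 3 and induce a cycle, so G is the wheel on 7 vertices with hub 2. Every automorphism fixes the hub and acts on the rim 6-cycle, so Aut(G) ≅ Aut(C_6) = D_6 of order 12.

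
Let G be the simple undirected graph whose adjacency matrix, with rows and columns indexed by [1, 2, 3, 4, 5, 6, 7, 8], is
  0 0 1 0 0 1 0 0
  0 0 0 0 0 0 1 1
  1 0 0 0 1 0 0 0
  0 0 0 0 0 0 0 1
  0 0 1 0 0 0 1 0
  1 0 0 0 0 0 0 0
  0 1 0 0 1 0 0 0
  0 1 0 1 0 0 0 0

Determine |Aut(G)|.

The degree sequence is [2, 2, 2, 1, 2, 1, 2, 2]; the two degree-1 vertices 4 and 6 are the ends of a path, so G = P_8. The only nontrivial automorphism of a path is the end-to-end reflection, so Aut(G) ≅ Z_2.

2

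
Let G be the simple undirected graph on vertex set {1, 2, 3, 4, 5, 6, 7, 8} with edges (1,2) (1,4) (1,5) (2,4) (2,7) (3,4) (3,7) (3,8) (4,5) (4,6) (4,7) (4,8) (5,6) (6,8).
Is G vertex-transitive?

Vertex 4 is the only vertex of degree 7, so every automorphism fixes it; G is not vertex-transitive.

No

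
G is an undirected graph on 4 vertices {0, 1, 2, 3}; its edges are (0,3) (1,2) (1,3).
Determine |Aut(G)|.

2

The degree sequence is [1, 2, 1, 2]; the two degree-1 vertices 0 and 2 are the ends of a path, so G = P_4. The only nontrivial automorphism of a path is the end-to-end reflection, so Aut(G) ≅ Z_2.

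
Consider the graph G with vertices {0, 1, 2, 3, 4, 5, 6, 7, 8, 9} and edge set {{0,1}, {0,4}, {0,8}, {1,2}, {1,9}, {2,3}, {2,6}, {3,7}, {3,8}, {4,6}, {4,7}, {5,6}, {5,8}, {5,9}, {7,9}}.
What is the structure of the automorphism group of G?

S_5

G is 3-regular on 10 vertices with no triangles and no 4-cycles (girth 5): this is the Petersen graph. It is a classical fact that the Petersen graph has automorphism group S_5 (order 120), arising from its description as the Kneser graph K(5,2).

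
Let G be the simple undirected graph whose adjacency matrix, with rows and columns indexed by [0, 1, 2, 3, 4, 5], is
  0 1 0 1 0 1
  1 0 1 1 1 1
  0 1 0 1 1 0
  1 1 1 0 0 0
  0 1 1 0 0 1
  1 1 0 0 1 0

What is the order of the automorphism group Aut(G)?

Vertex 1 is the unique vertex of degree 5; the remaining 5 vertices each have degree 3 and induce a cycle, so G is the wheel on 6 vertices with hub 1. Every automorphism fixes the hub and acts on the rim 5-cycle, so Aut(G) ≅ Aut(C_5) = D_5 of order 10.

10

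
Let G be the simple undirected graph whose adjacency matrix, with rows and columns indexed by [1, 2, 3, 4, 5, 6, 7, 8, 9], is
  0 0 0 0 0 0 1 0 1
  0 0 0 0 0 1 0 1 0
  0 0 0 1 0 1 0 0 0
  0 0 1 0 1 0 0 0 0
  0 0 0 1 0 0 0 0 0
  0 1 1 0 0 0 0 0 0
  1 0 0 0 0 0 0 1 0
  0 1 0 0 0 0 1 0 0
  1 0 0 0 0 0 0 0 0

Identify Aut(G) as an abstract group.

Z_2

The degree sequence is [2, 2, 2, 2, 1, 2, 2, 2, 1]; the two degree-1 vertices 5 and 9 are the ends of a path, so G = P_9. A path has exactly one nontrivial symmetry — reversal — giving Aut(G) of order 2.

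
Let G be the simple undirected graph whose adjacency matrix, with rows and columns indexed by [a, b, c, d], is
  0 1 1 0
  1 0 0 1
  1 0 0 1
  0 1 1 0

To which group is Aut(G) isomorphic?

S_2 ≀ Z_2

G is 2-regular and bipartite with parts {b, c} and {a, d} (each part is independent and every cross-pair is an edge), so G = K_{2,2}. Aut(K_{2,2}) is the wreath product S_2 ≀ Z_2: permute within each part, then optionally swap the parts; |Aut| = 2·(2!)² = 8.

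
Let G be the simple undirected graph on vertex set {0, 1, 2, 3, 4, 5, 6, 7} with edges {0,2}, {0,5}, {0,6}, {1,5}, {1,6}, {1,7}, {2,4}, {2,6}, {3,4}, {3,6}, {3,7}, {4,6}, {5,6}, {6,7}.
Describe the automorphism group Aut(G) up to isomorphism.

Vertex 6 is the unique vertex of degree 7; the remaining 7 vertices each have degree 3 and induce a cycle, so G is the wheel on 8 vertices with hub 6. Every automorphism fixes the hub and acts on the rim 7-cycle, so Aut(G) ≅ Aut(C_7) = D_7 of order 14.

D_7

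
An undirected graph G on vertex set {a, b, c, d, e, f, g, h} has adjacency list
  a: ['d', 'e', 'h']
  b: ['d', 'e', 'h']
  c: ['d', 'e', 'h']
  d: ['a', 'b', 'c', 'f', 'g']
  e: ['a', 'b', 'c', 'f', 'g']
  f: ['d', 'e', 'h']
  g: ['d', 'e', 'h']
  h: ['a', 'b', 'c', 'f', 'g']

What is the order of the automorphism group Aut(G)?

720

The vertices split by degree into {d, e, h} (degree 5) and {a, b, c, f, g} (degree 3); every edge runs between the two parts, so G is the complete bipartite graph K_{3,5}. The parts have unequal sizes, so no automorphism swaps them; each part is permuted independently, giving S_3 × S_5 of order 3!·5! = 720.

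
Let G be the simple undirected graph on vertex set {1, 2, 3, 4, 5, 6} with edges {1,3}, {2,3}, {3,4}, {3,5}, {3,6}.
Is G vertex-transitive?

No

Vertex 3 is the only vertex of degree 5, so every automorphism fixes it; G is not vertex-transitive.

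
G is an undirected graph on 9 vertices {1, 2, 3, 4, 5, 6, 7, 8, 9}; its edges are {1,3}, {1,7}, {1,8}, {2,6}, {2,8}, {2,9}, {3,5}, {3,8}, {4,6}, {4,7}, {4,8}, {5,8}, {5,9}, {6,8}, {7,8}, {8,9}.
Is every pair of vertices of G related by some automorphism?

No

Vertex 8 is the only vertex of degree 8, so every automorphism fixes it; G is not vertex-transitive.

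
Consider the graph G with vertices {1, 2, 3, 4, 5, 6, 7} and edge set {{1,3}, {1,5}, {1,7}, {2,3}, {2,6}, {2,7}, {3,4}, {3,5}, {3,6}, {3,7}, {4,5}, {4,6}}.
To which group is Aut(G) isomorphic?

Vertex 3 is the unique vertex of degree 6; the remaining 6 vertices each have degree 3 and induce a cycle, so G is the wheel on 7 vertices with hub 3. With the hub fixed, the remaining symmetry is that of the rim cycle C_6, giving the dihedral group D_6.

the dihedral group of order 12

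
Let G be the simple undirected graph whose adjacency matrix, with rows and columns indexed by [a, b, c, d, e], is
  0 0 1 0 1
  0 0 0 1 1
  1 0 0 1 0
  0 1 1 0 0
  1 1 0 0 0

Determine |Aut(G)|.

10

G is 2-regular and connected on 5 vertices, i.e. the cycle C_5. The automorphisms of the 5-cycle are exactly the symmetries of a regular 5-gon: the dihedral group D_5, |D_5| = 10.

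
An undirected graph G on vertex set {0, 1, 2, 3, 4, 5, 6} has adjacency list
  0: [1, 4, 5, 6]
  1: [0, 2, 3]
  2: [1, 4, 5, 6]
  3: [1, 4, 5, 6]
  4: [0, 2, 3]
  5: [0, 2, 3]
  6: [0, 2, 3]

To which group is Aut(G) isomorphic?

The vertices split by degree into {0, 2, 3} (degree 4) and {1, 4, 5, 6} (degree 3); every edge runs between the two parts, so G is the complete bipartite graph K_{3,4}. The parts have unequal sizes, so no automorphism swaps them; each part is permuted independently, giving S_3 × S_4 of order 3!·4! = 144.

S_3 × S_4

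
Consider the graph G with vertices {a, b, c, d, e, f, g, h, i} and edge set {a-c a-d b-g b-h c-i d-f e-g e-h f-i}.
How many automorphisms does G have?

G has two connected components, {a, c, d, f, i} and {b, e, g, h}; each is 2-regular, so G = C_5 ⊔ C_4. No automorphism exchanges components of different sizes, hence Aut(G) is the direct product D_4 × D_5, order 80.

80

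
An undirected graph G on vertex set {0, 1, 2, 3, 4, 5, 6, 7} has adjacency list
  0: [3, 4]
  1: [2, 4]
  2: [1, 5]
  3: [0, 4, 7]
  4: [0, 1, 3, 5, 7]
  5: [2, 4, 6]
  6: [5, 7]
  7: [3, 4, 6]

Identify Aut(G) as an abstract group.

The degree sequence is [2, 2, 2, 3, 5, 3, 2, 3]. Checking the degree-preserving permutations of the vertex set shows that none except the identity preserves every edge, so Aut(G) is trivial.

1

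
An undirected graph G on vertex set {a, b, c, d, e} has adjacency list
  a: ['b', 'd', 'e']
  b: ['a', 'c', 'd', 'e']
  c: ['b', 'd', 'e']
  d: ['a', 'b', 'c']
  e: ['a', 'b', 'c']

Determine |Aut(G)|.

8

Vertex b is the unique vertex of degree 4; the remaining 4 vertices each have degree 3 and induce a cycle, so G is the wheel on 5 vertices with hub b. With the hub fixed, the remaining symmetry is that of the rim cycle C_4, giving the dihedral group D_4.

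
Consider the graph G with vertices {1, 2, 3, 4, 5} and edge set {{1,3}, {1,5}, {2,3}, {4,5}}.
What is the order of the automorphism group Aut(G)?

2

The degree sequence is [2, 1, 2, 1, 2]; the two degree-1 vertices 2 and 4 are the ends of a path, so G = P_5. A path has exactly one nontrivial symmetry — reversal — giving Aut(G) of order 2.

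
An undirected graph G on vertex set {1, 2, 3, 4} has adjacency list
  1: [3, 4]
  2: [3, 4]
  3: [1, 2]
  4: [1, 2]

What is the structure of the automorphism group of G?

Every vertex has degree 2 and the graph is connected, so G is the 4-cycle C_4. C_4 has 4 rotations and 4 reflections, so Aut(C_4) ≅ D_4 of order 8.

the dihedral group of order 8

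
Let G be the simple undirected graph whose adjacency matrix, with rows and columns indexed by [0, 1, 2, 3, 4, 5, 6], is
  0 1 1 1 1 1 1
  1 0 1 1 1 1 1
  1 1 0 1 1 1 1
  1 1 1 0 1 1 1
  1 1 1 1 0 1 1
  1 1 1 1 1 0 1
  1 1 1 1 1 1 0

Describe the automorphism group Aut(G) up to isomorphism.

the symmetric group on 7 letters

Every vertex has degree 6, so G is the complete graph K_7. Every bijection on the vertex set is an automorphism of K_7; hence Aut(K_7) ≅ S_7, order 5040.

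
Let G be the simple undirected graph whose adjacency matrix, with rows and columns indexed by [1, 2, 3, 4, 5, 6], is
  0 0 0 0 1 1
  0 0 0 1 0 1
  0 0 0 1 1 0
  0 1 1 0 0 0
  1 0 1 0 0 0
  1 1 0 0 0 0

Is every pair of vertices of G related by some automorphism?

Yes

Every vertex has degree 2 and the graph is connected, so G is the 6-cycle C_6. The automorphisms of the 6-cycle are exactly the symmetries of a regular 6-gon: the dihedral group D_6, |D_6| = 12. Under this action every vertex can be carried to every other, so G is vertex-transitive.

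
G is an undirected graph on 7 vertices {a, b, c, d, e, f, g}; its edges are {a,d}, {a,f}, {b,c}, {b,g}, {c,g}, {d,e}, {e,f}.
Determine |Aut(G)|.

G has two connected components, {a, d, e, f} and {b, c, g}; each is 2-regular, so G = C_4 ⊔ C_3. The components are non-isomorphic (different sizes), so Aut(G) = Aut(C_3) × Aut(C_4) = D_3 × D_4 of order 6·8 = 48.

48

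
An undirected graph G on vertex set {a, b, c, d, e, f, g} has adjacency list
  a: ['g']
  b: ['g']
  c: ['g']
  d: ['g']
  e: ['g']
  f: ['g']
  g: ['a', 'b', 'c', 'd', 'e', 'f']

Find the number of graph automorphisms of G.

Vertex g has degree 6 and every other vertex has degree 1, so G is the star K_{1,6} with centre g. The 6 leaves are pairwise interchangeable while the centre is fixed, giving Aut(G) = S_6.

720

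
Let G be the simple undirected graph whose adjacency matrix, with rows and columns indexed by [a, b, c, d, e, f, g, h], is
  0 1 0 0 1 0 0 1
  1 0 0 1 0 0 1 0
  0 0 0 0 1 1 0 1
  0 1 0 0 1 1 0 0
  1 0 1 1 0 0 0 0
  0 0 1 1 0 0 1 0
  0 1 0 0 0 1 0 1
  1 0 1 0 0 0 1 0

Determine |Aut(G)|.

G is 3-regular and bipartite on 2^3 = 8 vertices with girth 4; it is the hypercube graph Q_3. Aut(Q_3) consists of the signed permutations of the 3 coordinate axes: 3! permutations times 2^3 sign flips, so |Aut| = 2^3·3! = 48.

48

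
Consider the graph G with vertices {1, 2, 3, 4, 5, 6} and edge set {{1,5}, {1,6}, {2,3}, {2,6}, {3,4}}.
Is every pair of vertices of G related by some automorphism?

Automorphisms preserve degree, but G has vertices of degree 1 and vertices of degree 2; no automorphism maps one to the other, so G is not vertex-transitive.

No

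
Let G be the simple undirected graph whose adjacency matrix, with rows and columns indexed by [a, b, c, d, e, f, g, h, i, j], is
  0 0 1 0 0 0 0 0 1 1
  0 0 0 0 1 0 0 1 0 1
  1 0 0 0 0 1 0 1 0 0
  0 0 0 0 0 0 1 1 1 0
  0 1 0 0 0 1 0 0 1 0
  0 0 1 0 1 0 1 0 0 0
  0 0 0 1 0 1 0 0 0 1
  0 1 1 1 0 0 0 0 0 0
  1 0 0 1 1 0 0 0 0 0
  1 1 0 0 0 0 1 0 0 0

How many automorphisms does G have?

G is 3-regular on 10 vertices with no triangles and no 4-cycles (girth 5): this is the Petersen graph. Viewing the Petersen graph as the Kneser graph K(5,2) — vertices are 2-subsets of {1,…,5}, edges join disjoint pairs — its automorphisms are exactly the permutations of the 5-element set, so Aut ≅ S_5 of order 120.

120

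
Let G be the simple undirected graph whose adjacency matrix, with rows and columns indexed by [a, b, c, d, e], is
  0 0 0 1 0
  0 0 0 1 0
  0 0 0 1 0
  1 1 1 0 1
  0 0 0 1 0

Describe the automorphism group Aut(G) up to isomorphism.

Vertex d has degree 4 and every other vertex has degree 1, so G is the star K_{1,4} with centre d. The 4 leaves are pairwise interchangeable while the centre is fixed, giving Aut(G) = S_4.

the symmetric group on 4 letters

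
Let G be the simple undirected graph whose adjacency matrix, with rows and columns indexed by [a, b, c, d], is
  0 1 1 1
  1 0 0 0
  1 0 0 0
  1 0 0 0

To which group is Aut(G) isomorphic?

Vertex a has degree 3 and every other vertex has degree 1, so G is the star K_{1,3} with centre a. The 3 leaves are pairwise interchangeable while the centre is fixed, giving Aut(G) = S_3.

S_3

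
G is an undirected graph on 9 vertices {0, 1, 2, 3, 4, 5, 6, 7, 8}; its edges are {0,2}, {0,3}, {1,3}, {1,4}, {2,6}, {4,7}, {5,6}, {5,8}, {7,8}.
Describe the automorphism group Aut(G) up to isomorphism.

D_9

G is 2-regular and connected on 9 vertices, i.e. the cycle C_9. C_9 has 9 rotations and 9 reflections, so Aut(C_9) ≅ D_9 of order 18.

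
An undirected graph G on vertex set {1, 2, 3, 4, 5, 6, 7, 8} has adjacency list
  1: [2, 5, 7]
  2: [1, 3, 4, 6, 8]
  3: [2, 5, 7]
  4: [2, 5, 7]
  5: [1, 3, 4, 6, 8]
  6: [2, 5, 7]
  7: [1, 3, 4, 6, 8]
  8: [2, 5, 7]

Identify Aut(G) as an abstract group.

The vertices split by degree into {2, 5, 7} (degree 5) and {1, 3, 4, 6, 8} (degree 3); every edge runs between the two parts, so G is the complete bipartite graph K_{3,5}. Automorphisms preserve the bipartition setwise (since the parts differ in size) and act as S_3 × S_5 within it; |Aut| = 720.

S_3 × S_5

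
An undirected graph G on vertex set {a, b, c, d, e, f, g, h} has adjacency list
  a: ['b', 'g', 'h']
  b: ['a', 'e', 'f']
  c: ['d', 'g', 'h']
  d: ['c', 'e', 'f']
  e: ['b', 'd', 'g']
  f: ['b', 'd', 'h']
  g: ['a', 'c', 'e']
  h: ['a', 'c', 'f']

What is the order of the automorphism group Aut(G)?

48

G is 3-regular and bipartite on 2^3 = 8 vertices with girth 4; it is the hypercube graph Q_3. The symmetry group of the 3-cube is the hyperoctahedral group B_3 = Z_2 ≀ S_3, of order 2^3·3! = 48.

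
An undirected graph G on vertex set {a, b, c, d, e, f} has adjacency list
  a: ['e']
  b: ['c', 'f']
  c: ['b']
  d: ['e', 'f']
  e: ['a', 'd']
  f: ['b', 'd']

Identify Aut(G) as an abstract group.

The degree sequence is [1, 2, 1, 2, 2, 2]; the two degree-1 vertices a and c are the ends of a path, so G = P_6. A path has exactly one nontrivial symmetry — reversal — giving Aut(G) of order 2.

C_2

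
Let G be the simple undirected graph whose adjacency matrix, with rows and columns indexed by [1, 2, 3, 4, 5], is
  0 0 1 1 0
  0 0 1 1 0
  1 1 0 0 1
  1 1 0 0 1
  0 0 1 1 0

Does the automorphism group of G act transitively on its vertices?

Automorphisms preserve degree, but G has vertices of degree 2 and vertices of degree 3; no automorphism maps one to the other, so G is not vertex-transitive.

No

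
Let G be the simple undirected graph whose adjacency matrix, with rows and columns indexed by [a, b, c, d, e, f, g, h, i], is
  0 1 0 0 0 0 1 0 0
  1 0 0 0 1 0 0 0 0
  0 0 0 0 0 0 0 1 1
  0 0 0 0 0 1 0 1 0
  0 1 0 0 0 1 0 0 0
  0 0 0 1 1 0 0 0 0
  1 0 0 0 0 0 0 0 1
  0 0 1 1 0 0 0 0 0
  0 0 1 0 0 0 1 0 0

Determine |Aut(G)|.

G is 2-regular and connected on 9 vertices, i.e. the cycle C_9. The automorphisms of the 9-cycle are exactly the symmetries of a regular 9-gon: the dihedral group D_9, |D_9| = 18.

18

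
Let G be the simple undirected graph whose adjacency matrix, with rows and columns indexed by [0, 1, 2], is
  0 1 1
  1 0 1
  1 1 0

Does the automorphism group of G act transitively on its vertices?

Yes

Every vertex has degree 2, so G is the complete graph K_3. Any permutation of the 3 vertices preserves K_3, so Aut(K_3) = S_3 of order 3! = 6. This group acts transitively on the 3 vertices.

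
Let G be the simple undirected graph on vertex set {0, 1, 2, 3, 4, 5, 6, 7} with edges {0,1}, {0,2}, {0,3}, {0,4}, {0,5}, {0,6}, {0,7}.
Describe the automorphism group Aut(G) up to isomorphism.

Vertex 0 has degree 7 and every other vertex has degree 1, so G is the star K_{1,7} with centre 0. Any automorphism fixes the centre and permutes the 7 leaves freely, so Aut(G) ≅ S_7 of order 7! = 5040.

S_7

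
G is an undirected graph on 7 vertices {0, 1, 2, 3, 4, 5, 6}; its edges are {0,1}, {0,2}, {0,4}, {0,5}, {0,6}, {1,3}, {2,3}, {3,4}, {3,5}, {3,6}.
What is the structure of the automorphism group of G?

The vertices split by degree into {0, 3} (degree 5) and {1, 2, 4, 5, 6} (degree 2); every edge runs between the two parts, so G is the complete bipartite graph K_{2,5}. Automorphisms preserve the bipartition setwise (since the parts differ in size) and act as S_5 × S_2 within it; |Aut| = 240.

S_5 × S_2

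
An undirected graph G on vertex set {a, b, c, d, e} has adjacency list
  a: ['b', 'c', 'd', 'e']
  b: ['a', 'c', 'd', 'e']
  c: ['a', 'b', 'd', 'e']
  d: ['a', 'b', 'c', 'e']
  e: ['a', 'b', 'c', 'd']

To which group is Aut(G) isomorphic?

All 5 vertices are pairwise adjacent: G = K_5. Any permutation of the 5 vertices preserves K_5, so Aut(K_5) = S_5 of order 5! = 120.

the symmetric group on 5 letters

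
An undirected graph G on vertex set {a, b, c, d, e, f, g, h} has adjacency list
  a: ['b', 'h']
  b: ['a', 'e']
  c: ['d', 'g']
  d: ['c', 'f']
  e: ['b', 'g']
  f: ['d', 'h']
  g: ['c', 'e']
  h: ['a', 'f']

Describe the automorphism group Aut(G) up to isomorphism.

the dihedral group of order 16

G is 2-regular and connected on 8 vertices, i.e. the cycle C_8. The automorphisms of the 8-cycle are exactly the symmetries of a regular 8-gon: the dihedral group D_8, |D_8| = 16.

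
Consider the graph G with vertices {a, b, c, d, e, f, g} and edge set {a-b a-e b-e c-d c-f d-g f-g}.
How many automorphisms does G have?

G has two connected components, {c, d, f, g} and {a, b, e}; each is 2-regular, so G = C_4 ⊔ C_3. The components are non-isomorphic (different sizes), so Aut(G) = Aut(C_3) × Aut(C_4) = D_3 × D_4 of order 6·8 = 48.

48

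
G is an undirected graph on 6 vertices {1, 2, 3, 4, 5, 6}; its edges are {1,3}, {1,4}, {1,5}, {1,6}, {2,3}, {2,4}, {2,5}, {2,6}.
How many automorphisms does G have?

48

The vertices split by degree into {1, 2} (degree 4) and {3, 4, 5, 6} (degree 2); every edge runs between the two parts, so G is the complete bipartite graph K_{2,4}. Automorphisms preserve the bipartition setwise (since the parts differ in size) and act as S_4 × S_2 within it; |Aut| = 48.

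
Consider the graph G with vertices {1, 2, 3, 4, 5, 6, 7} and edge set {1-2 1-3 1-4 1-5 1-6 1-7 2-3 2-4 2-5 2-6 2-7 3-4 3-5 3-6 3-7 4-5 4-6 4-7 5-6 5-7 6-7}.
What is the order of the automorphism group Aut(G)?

5040

All 7 vertices are pairwise adjacent: G = K_7. Every bijection on the vertex set is an automorphism of K_7; hence Aut(K_7) ≅ S_7, order 5040.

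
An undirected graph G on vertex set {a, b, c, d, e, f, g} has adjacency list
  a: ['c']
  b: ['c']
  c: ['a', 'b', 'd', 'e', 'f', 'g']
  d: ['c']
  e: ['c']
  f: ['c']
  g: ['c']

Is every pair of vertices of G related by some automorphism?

No

Vertex c is the only vertex of degree 6, so every automorphism fixes it; G is not vertex-transitive.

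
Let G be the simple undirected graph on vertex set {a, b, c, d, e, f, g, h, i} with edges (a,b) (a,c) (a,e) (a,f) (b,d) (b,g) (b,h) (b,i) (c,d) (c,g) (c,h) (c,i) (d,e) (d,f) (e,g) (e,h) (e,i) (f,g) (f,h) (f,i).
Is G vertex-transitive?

No

Automorphisms preserve degree, but G has vertices of degree 4 and vertices of degree 5; no automorphism maps one to the other, so G is not vertex-transitive.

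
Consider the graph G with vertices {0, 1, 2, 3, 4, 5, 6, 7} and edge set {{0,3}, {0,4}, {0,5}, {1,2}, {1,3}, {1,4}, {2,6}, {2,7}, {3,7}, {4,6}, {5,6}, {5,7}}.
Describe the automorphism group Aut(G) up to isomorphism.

G is 3-regular and bipartite on 2^3 = 8 vertices with girth 4; it is the hypercube graph Q_3. Aut(Q_3) consists of the signed permutations of the 3 coordinate axes: 3! permutations times 2^3 sign flips, so |Aut| = 2^3·3! = 48.

Z_2^3 ⋊ S_3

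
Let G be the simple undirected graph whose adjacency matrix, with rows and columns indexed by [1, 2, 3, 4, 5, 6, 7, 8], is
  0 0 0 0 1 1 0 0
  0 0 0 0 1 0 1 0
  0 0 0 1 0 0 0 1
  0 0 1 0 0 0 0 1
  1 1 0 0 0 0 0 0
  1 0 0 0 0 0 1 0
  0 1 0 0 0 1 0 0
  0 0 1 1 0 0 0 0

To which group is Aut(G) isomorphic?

G has two connected components, {1, 2, 5, 6, 7} and {3, 4, 8}; each is 2-regular, so G = C_5 ⊔ C_3. No automorphism exchanges components of different sizes, hence Aut(G) is the direct product D_5 × D_3, order 60.

D_5 × D_3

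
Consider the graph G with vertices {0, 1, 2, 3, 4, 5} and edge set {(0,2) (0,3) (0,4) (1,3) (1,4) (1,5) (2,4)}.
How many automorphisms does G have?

The degree sequence is [3, 3, 2, 2, 3, 1]. Checking the degree-preserving permutations of the vertex set shows that none except the identity preserves every edge, so Aut(G) is trivial.

1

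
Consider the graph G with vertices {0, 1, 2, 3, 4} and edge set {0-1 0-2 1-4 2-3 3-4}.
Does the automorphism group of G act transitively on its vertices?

Yes

Every vertex has degree 2 and the graph is connected, so G is the 5-cycle C_5. C_5 has 5 rotations and 5 reflections, so Aut(C_5) ≅ D_5 of order 10. Under this action every vertex can be carried to every other, so G is vertex-transitive.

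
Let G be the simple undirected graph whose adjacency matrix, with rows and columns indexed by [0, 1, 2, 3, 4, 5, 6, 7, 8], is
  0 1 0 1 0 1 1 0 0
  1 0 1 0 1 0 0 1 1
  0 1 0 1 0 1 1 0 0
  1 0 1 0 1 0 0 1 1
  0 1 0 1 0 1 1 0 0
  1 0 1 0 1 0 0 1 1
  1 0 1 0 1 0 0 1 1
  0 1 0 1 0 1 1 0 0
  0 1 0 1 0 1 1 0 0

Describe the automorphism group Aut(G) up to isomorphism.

The vertices split by degree into {1, 3, 5, 6} (degree 5) and {0, 2, 4, 7, 8} (degree 4); every edge runs between the two parts, so G is the complete bipartite graph K_{4,5}. The parts have unequal sizes, so no automorphism swaps them; each part is permuted independently, giving S_4 × S_5 of order 4!·5! = 2880.

S_4 × S_5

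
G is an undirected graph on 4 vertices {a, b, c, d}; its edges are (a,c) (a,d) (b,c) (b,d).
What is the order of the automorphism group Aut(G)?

G is 2-regular and bipartite on 2^2 = 4 vertices with girth 4; it is the hypercube graph Q_2. Aut(Q_2) consists of the signed permutations of the 2 coordinate axes: 2! permutations times 2^2 sign flips, so |Aut| = 2^2·2! = 8.

8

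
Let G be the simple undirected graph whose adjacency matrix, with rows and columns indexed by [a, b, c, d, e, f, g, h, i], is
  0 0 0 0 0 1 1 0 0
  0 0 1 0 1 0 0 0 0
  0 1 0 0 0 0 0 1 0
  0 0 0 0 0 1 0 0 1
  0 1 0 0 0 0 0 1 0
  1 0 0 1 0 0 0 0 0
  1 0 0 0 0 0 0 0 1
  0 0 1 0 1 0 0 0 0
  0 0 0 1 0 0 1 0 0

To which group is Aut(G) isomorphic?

G has two connected components, {a, d, f, g, i} and {b, c, e, h}; each is 2-regular, so G = C_5 ⊔ C_4. The components are non-isomorphic (different sizes), so Aut(G) = Aut(C_4) × Aut(C_5) = D_4 × D_5 of order 8·10 = 80.

D_4 × D_5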